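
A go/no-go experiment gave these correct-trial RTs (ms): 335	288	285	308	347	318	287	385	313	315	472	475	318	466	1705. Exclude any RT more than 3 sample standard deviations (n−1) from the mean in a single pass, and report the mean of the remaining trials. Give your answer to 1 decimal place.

n = 15, ΣRT = 6617, M = 441.133
Σ(x−M)² = 1775313.73; s = √(1775313.73/14) = 356.101
Cutoffs: 441.133 ± 3·356.101 → [-627.2, 1509.4]
Outside: 1705 → excluded.
Retained (n=14): Σ = 4912, mean = 4912/14 = 350.857

350.9 ms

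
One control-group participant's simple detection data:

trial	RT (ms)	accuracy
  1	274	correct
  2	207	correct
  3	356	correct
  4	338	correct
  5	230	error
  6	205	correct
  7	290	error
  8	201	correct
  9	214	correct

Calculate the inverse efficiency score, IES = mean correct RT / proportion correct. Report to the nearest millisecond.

Correct trials (n=7): 274, 207, 356, 338, 205, 201, 214
Mean correct RT = 1795/7 = 256.4286 ms
Proportion correct = 7/9
IES = 256.4286 / (7/9) = 329.694 ms

330 ms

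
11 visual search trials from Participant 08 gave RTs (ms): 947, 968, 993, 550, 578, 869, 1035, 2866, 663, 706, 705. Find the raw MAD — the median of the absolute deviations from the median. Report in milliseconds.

164 ms

Sorted: 550, 578, 663, 705, 706, 869, 947, 968, 993, 1035, 2866 → median = 869
|x − 869|: 78, 99, 124, 319, 291, 0, 166, 1997, 206, 163, 164
Sorted deviations: 0, 78, 99, 124, 163, 164, 166, 206, 291, 319, 1997 → MAD = 164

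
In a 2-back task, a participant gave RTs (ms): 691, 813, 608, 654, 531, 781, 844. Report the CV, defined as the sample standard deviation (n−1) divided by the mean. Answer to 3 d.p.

0.163

n = 7, Σ = 4922, M = 703.1429
Σ(x−M)² = 79218.857; s = √(79218.857/6) = 114.9049
CV = 114.9049 / 703.1429 = 0.16342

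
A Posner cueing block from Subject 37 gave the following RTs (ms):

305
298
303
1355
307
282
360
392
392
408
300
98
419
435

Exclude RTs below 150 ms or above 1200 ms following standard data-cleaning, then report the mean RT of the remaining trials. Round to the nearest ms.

350 ms

Excluded: 98, 1355
Retained (n=12): Σ = 4201
Mean = 4201/12 = 350.0833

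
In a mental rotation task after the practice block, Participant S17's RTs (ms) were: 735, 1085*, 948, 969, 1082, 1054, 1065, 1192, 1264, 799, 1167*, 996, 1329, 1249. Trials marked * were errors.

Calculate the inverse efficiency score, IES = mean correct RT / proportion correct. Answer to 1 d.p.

1233.0 ms

Correct trials (n=12): 735, 948, 969, 1082, 1054, 1065, 1192, 1264, 799, 996, 1329, 1249
Mean correct RT = 12682/12 = 1056.8333 ms
Proportion correct = 12/14
IES = 1056.8333 / (12/14) = 1232.972 ms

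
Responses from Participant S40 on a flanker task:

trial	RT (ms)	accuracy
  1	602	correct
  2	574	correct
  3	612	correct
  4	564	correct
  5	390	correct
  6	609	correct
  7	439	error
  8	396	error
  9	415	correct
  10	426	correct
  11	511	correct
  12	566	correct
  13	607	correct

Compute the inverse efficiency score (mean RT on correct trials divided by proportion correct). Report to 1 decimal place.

Correct trials (n=11): 602, 574, 612, 564, 390, 609, 415, 426, 511, 566, 607
Mean correct RT = 5876/11 = 534.1818 ms
Proportion correct = 11/13
IES = 534.1818 / (11/13) = 631.306 ms

631.3 ms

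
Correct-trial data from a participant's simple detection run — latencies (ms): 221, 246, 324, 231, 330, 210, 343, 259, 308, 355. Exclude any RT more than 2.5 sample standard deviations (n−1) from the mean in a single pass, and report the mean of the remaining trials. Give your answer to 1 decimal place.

n = 10, ΣRT = 2827, M = 282.700
Σ(x−M)² = 27120.10; s = √(27120.10/9) = 54.894
Cutoffs: 282.700 ± 2.5·54.894 → [145.5, 419.9]
No RTs fall outside the cutoffs; all 10 retained. Mean = 2827/10 = 282.700

282.7 ms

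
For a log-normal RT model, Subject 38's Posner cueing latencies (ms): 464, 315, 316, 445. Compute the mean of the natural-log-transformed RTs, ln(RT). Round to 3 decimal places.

5.937

ln(RT): 6.1399, 5.7526, 5.7557, 6.0981
Σ ln(RT) = 23.7463
Mean = 23.7463/4 = 5.93657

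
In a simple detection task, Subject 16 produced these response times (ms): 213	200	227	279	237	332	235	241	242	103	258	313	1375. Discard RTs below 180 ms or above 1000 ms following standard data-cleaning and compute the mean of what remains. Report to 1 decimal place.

252.5 ms

Excluded: 103, 1375
Retained (n=11): Σ = 2777
Mean = 2777/11 = 252.4545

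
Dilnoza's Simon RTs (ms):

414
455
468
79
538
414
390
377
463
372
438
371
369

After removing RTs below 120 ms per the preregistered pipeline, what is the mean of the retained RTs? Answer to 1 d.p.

Excluded: 79
Retained (n=12): Σ = 5069
Mean = 5069/12 = 422.4167

422.4 ms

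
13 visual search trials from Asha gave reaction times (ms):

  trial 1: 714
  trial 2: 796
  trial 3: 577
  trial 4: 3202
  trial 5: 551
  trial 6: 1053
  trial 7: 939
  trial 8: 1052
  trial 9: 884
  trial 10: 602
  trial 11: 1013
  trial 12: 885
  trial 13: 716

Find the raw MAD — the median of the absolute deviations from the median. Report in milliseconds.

168 ms

Sorted: 551, 577, 602, 714, 716, 796, 884, 885, 939, 1013, 1052, 1053, 3202 → median = 884
|x − 884|: 170, 88, 307, 2318, 333, 169, 55, 168, 0, 282, 129, 1, 168
Sorted deviations: 0, 1, 55, 88, 129, 168, 168, 169, 170, 282, 307, 333, 2318 → MAD = 168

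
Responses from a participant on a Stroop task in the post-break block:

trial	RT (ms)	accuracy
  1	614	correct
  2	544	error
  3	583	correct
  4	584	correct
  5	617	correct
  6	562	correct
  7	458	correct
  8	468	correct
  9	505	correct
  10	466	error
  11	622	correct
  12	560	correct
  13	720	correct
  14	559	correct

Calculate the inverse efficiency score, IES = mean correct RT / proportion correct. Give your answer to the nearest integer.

Correct trials (n=12): 614, 583, 584, 617, 562, 458, 468, 505, 622, 560, 720, 559
Mean correct RT = 6852/12 = 571.0000 ms
Proportion correct = 12/14
IES = 571.0000 / (12/14) = 666.167 ms

666 ms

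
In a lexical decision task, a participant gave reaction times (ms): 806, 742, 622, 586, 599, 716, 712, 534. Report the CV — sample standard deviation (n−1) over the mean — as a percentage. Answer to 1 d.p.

14.0%

n = 8, Σ = 5317, M = 664.6250
Σ(x−M)² = 60225.875; s = √(60225.875/7) = 92.7561
CV = 92.7561 / 664.6250 = 0.13956 = 13.956%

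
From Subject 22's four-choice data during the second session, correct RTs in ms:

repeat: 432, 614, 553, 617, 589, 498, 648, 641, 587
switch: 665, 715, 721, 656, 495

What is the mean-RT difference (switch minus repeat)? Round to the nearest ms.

M(repeat) = 5179/9 = 575.444
M(switch) = 3252/5 = 650.400
Difference = 650.400 − 575.444 = 74.956 ms

75 ms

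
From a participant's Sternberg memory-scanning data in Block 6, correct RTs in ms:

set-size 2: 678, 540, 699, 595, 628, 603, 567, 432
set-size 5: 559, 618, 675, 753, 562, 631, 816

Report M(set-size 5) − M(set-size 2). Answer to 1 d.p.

66.4 ms

M(set-size 2) = 4742/8 = 592.750
M(set-size 5) = 4614/7 = 659.143
Difference = 659.143 − 592.750 = 66.393 ms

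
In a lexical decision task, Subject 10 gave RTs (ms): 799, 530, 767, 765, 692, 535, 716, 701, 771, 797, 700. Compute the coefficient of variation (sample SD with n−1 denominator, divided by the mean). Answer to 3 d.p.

n = 11, Σ = 7773, M = 706.6364
Σ(x−M)² = 88926.545; s = √(88926.545/10) = 94.3009
CV = 94.3009 / 706.6364 = 0.13345

0.133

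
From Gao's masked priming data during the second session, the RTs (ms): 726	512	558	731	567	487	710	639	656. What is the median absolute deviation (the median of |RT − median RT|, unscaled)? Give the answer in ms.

Sorted: 487, 512, 558, 567, 639, 656, 710, 726, 731 → median = 639
|x − 639|: 87, 127, 81, 92, 72, 152, 71, 0, 17
Sorted deviations: 0, 17, 71, 72, 81, 87, 92, 127, 152 → MAD = 81

81 ms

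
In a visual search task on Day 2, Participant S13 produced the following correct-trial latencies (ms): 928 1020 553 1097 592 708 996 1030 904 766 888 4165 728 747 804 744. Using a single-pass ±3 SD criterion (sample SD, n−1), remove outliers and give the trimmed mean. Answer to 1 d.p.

833.7 ms

n = 16, ΣRT = 16670, M = 1041.875
Σ(x−M)² = 10775075.75; s = √(10775075.75/15) = 847.548
Cutoffs: 1041.875 ± 3·847.548 → [-1500.8, 3584.5]
Outside: 4165 → excluded.
Retained (n=15): Σ = 12505, mean = 12505/15 = 833.667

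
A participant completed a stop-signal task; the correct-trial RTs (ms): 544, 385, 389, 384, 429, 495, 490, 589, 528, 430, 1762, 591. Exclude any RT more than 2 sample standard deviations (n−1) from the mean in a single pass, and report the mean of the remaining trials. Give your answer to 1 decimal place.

477.6 ms

n = 12, ΣRT = 7016, M = 584.667
Σ(x−M)² = 1574612.67; s = √(1574612.67/11) = 378.347
Cutoffs: 584.667 ± 2·378.347 → [-172.0, 1341.4]
Outside: 1762 → excluded.
Retained (n=11): Σ = 5254, mean = 5254/11 = 477.636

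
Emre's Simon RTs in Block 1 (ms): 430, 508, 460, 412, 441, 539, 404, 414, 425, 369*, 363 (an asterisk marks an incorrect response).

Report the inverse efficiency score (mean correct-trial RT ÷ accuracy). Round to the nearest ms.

Correct trials (n=10): 430, 508, 460, 412, 441, 539, 404, 414, 425, 363
Mean correct RT = 4396/10 = 439.6000 ms
Proportion correct = 10/11
IES = 439.6000 / (10/11) = 483.560 ms

484 ms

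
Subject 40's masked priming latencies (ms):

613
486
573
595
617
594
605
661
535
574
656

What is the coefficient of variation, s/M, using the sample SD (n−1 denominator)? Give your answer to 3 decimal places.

0.085

n = 11, Σ = 6509, M = 591.7273
Σ(x−M)² = 25274.182; s = √(25274.182/10) = 50.2734
CV = 50.2734 / 591.7273 = 0.08496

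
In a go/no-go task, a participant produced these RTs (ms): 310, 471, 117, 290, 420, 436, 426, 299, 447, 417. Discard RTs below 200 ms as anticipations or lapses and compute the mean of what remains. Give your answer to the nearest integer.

Excluded: 117
Retained (n=9): Σ = 3516
Mean = 3516/9 = 390.6667

391 ms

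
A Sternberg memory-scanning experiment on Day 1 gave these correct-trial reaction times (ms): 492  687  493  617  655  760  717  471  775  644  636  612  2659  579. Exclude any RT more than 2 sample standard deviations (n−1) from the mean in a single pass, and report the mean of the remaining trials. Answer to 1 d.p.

626.0 ms

n = 14, ΣRT = 10797, M = 771.214
Σ(x−M)² = 3953448.36; s = √(3953448.36/13) = 551.463
Cutoffs: 771.214 ± 2·551.463 → [-331.7, 1874.1]
Outside: 2659 → excluded.
Retained (n=13): Σ = 8138, mean = 8138/13 = 626.000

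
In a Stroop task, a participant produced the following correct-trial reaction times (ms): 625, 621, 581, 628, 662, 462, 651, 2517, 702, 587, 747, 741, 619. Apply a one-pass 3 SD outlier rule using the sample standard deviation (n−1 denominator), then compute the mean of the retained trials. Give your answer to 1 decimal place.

n = 13, ΣRT = 10143, M = 780.231
Σ(x−M)² = 3332732.31; s = √(3332732.31/12) = 526.999
Cutoffs: 780.231 ± 3·526.999 → [-800.8, 2361.2]
Outside: 2517 → excluded.
Retained (n=12): Σ = 7626, mean = 7626/12 = 635.500

635.5 ms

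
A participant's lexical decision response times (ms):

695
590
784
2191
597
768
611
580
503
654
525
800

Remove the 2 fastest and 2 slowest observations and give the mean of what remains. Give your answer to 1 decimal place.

659.9 ms

Sorted: 503, 525, 580, 590, 597, 611, 654, 695, 768, 784, 800, 2191
Drop lowest 2 (503, 525) and highest 2 (800, 2191)
Remaining (n=8): Σ = 5279, mean = 5279/8 = 659.875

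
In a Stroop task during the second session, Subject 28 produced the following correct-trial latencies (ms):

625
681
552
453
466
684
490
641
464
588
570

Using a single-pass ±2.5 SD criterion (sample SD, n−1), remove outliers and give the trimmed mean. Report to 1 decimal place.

564.9 ms

n = 11, ΣRT = 6214, M = 564.909
Σ(x−M)² = 75886.91; s = √(75886.91/10) = 87.113
Cutoffs: 564.909 ± 2.5·87.113 → [347.1, 782.7]
No RTs fall outside the cutoffs; all 11 retained. Mean = 6214/11 = 564.909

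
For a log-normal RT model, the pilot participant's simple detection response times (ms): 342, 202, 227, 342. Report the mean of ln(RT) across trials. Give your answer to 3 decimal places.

ln(RT): 5.8348, 5.3083, 5.4250, 5.8348
Σ ln(RT) = 22.4028
Mean = 22.4028/4 = 5.60071

5.601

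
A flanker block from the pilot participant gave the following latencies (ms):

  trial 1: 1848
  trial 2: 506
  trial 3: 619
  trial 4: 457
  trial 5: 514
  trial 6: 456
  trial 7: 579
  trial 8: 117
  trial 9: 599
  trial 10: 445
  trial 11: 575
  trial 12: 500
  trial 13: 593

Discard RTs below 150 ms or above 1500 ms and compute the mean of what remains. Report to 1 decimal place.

531.2 ms

Excluded: 117, 1848
Retained (n=11): Σ = 5843
Mean = 5843/11 = 531.1818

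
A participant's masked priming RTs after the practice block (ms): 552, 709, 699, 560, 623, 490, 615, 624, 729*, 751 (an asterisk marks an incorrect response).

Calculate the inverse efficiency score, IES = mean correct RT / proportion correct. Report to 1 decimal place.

Correct trials (n=9): 552, 709, 699, 560, 623, 490, 615, 624, 751
Mean correct RT = 5623/9 = 624.7778 ms
Proportion correct = 9/10
IES = 624.7778 / (9/10) = 694.198 ms

694.2 ms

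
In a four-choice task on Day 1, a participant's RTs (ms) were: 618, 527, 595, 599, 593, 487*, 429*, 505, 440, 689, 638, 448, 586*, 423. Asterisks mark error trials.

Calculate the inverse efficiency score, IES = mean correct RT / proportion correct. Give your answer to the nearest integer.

Correct trials (n=11): 618, 527, 595, 599, 593, 505, 440, 689, 638, 448, 423
Mean correct RT = 6075/11 = 552.2727 ms
Proportion correct = 11/14
IES = 552.2727 / (11/14) = 702.893 ms

703 ms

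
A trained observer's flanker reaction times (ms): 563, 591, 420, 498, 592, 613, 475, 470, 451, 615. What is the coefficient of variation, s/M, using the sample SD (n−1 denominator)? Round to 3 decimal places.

0.139

n = 10, Σ = 5288, M = 528.8000
Σ(x−M)² = 48743.600; s = √(48743.600/9) = 73.5932
CV = 73.5932 / 528.8000 = 0.13917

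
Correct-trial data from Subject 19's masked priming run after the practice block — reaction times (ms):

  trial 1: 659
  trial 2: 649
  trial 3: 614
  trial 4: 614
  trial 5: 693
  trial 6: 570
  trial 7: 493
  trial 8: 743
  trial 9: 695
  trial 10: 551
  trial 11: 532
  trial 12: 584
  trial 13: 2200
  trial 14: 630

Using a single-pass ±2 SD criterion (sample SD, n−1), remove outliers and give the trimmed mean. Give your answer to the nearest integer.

n = 14, ΣRT = 10227, M = 730.500
Σ(x−M)² = 2386503.50; s = √(2386503.50/13) = 428.459
Cutoffs: 730.500 ± 2·428.459 → [-126.4, 1587.4]
Outside: 2200 → excluded.
Retained (n=13): Σ = 8027, mean = 8027/13 = 617.462

617 ms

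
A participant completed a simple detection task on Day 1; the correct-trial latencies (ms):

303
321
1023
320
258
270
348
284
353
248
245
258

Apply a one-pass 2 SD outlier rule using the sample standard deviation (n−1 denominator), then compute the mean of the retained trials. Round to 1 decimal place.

n = 12, ΣRT = 4231, M = 352.583
Σ(x−M)² = 505924.92; s = √(505924.92/11) = 214.460
Cutoffs: 352.583 ± 2·214.460 → [-76.3, 781.5]
Outside: 1023 → excluded.
Retained (n=11): Σ = 3208, mean = 3208/11 = 291.636

291.6 ms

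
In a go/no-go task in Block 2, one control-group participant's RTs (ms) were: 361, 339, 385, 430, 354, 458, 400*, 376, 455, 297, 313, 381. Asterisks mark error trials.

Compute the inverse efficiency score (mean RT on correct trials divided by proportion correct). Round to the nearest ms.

411 ms

Correct trials (n=11): 361, 339, 385, 430, 354, 458, 376, 455, 297, 313, 381
Mean correct RT = 4149/11 = 377.1818 ms
Proportion correct = 11/12
IES = 377.1818 / (11/12) = 411.471 ms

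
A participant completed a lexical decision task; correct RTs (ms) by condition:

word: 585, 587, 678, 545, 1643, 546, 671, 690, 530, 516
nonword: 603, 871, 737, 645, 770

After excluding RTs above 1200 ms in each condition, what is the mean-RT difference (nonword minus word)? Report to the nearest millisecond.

131 ms

word: exclude 1643
M(word) = 5348/9 = 594.222
M(nonword) = 3626/5 = 725.200
Difference = 725.200 − 594.222 = 130.978 ms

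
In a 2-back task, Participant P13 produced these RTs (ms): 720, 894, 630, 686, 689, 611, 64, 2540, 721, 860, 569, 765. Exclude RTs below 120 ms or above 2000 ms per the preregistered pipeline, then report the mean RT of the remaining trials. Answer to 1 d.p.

714.5 ms

Excluded: 64, 2540
Retained (n=10): Σ = 7145
Mean = 7145/10 = 714.5000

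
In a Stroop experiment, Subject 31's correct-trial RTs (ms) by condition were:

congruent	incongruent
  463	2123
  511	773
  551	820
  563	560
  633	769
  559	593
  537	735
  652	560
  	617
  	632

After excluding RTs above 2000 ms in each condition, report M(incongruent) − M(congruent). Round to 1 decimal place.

incongruent: exclude 2123
M(congruent) = 4469/8 = 558.625
M(incongruent) = 6059/9 = 673.222
Difference = 673.222 − 558.625 = 114.597 ms

114.6 ms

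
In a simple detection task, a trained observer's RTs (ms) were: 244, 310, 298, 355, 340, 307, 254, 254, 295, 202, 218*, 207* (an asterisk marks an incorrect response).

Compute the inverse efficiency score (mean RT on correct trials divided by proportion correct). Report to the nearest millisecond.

343 ms

Correct trials (n=10): 244, 310, 298, 355, 340, 307, 254, 254, 295, 202
Mean correct RT = 2859/10 = 285.9000 ms
Proportion correct = 10/12
IES = 285.9000 / (10/12) = 343.080 ms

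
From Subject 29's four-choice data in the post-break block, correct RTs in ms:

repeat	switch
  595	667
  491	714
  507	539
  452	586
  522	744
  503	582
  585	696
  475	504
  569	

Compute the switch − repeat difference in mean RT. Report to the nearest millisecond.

M(repeat) = 4699/9 = 522.111
M(switch) = 5032/8 = 629.000
Difference = 629.000 − 522.111 = 106.889 ms

107 ms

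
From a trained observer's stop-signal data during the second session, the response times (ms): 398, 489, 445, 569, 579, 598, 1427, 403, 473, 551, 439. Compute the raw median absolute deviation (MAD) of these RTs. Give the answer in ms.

Sorted: 398, 403, 439, 445, 473, 489, 551, 569, 579, 598, 1427 → median = 489
|x − 489|: 91, 0, 44, 80, 90, 109, 938, 86, 16, 62, 50
Sorted deviations: 0, 16, 44, 50, 62, 80, 86, 90, 91, 109, 938 → MAD = 80

80 ms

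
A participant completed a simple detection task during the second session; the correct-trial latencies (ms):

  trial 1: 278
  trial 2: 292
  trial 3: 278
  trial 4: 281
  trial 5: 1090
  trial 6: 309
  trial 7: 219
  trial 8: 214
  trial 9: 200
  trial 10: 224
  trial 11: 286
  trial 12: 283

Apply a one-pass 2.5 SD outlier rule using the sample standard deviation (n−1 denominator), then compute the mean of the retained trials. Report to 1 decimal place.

260.4 ms

n = 12, ΣRT = 3954, M = 329.500
Σ(x−M)² = 645349.00; s = √(645349.00/11) = 242.215
Cutoffs: 329.500 ± 2.5·242.215 → [-276.0, 935.0]
Outside: 1090 → excluded.
Retained (n=11): Σ = 2864, mean = 2864/11 = 260.364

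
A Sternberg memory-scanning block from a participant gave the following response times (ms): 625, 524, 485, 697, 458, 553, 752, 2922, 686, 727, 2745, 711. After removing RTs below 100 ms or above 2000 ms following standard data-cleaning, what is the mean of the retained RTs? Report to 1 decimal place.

Excluded: 2745, 2922
Retained (n=10): Σ = 6218
Mean = 6218/10 = 621.8000

621.8 ms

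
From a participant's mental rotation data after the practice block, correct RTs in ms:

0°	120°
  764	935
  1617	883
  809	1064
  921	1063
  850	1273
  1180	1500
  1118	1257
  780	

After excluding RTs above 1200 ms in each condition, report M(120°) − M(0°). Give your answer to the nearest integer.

69 ms

0°: exclude 1617
120°: exclude 1273, 1500, 1257
M(0°) = 6422/7 = 917.429
M(120°) = 3945/4 = 986.250
Difference = 986.250 − 917.429 = 68.821 ms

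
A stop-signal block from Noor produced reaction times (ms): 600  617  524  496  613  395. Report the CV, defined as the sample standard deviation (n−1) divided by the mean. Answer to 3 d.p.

0.161

n = 6, Σ = 3245, M = 540.8333
Σ(x−M)² = 38070.833; s = √(38070.833/5) = 87.2592
CV = 87.2592 / 540.8333 = 0.16134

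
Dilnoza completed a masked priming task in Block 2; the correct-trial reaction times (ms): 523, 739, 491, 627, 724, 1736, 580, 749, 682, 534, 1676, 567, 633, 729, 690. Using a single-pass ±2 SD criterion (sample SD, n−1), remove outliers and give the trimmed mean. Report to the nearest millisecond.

n = 15, ΣRT = 11680, M = 778.667
Σ(x−M)² = 2083281.33; s = √(2083281.33/14) = 385.754
Cutoffs: 778.667 ± 2·385.754 → [7.2, 1550.2]
Outside: 1676, 1736 → excluded.
Retained (n=13): Σ = 8268, mean = 8268/13 = 636.000

636 ms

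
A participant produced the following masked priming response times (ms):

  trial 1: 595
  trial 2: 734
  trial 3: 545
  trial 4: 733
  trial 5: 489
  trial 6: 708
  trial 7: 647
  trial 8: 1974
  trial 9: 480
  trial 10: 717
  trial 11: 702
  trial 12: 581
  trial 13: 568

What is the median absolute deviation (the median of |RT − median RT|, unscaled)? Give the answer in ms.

79 ms

Sorted: 480, 489, 545, 568, 581, 595, 647, 702, 708, 717, 733, 734, 1974 → median = 647
|x − 647|: 52, 87, 102, 86, 158, 61, 0, 1327, 167, 70, 55, 66, 79
Sorted deviations: 0, 52, 55, 61, 66, 70, 79, 86, 87, 102, 158, 167, 1327 → MAD = 79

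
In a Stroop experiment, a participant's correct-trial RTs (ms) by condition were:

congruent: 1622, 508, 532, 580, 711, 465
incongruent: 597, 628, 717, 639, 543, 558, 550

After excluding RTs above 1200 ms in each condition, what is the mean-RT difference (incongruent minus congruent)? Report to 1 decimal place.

congruent: exclude 1622
M(congruent) = 2796/5 = 559.200
M(incongruent) = 4232/7 = 604.571
Difference = 604.571 − 559.200 = 45.371 ms

45.4 ms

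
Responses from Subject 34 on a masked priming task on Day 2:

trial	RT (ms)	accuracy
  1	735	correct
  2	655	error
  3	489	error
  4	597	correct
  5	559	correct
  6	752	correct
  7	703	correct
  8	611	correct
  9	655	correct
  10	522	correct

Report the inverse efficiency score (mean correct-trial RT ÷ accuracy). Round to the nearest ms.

Correct trials (n=8): 735, 597, 559, 752, 703, 611, 655, 522
Mean correct RT = 5134/8 = 641.7500 ms
Proportion correct = 8/10
IES = 641.7500 / (8/10) = 802.188 ms

802 ms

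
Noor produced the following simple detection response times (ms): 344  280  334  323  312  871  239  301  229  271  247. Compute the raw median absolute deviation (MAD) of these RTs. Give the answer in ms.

33 ms

Sorted: 229, 239, 247, 271, 280, 301, 312, 323, 334, 344, 871 → median = 301
|x − 301|: 43, 21, 33, 22, 11, 570, 62, 0, 72, 30, 54
Sorted deviations: 0, 11, 21, 22, 30, 33, 43, 54, 62, 72, 570 → MAD = 33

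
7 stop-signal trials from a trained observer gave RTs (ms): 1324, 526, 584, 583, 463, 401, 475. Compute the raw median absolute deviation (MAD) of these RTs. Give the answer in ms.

58 ms

Sorted: 401, 463, 475, 526, 583, 584, 1324 → median = 526
|x − 526|: 798, 0, 58, 57, 63, 125, 51
Sorted deviations: 0, 51, 57, 58, 63, 125, 798 → MAD = 58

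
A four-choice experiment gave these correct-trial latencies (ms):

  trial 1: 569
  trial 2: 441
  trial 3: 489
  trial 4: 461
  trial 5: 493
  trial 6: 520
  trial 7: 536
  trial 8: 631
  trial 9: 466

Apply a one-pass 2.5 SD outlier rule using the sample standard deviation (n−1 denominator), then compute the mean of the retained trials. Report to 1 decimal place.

511.8 ms

n = 9, ΣRT = 4606, M = 511.778
Σ(x−M)² = 28697.56; s = √(28697.56/8) = 59.893
Cutoffs: 511.778 ± 2.5·59.893 → [362.0, 661.5]
No RTs fall outside the cutoffs; all 9 retained. Mean = 4606/9 = 511.778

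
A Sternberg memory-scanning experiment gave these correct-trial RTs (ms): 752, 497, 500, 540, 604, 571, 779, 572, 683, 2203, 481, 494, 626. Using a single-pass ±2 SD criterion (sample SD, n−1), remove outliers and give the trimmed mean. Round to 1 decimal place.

n = 13, ΣRT = 9302, M = 715.538
Σ(x−M)² = 2510027.23; s = √(2510027.23/12) = 457.350
Cutoffs: 715.538 ± 2·457.350 → [-199.2, 1630.2]
Outside: 2203 → excluded.
Retained (n=12): Σ = 7099, mean = 7099/12 = 591.583

591.6 ms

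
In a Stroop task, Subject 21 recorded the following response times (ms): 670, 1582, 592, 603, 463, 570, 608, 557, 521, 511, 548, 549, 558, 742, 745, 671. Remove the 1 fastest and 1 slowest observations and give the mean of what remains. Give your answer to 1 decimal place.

603.2 ms

Sorted: 463, 511, 521, 548, 549, 557, 558, 570, 592, 603, 608, 670, 671, 742, 745, 1582
Drop lowest 1 (463) and highest 1 (1582)
Remaining (n=14): Σ = 8445, mean = 8445/14 = 603.214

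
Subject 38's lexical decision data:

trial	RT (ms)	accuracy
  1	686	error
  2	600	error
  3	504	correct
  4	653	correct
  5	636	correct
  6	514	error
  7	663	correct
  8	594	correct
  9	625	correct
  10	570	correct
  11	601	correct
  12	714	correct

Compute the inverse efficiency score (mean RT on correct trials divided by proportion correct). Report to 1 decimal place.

Correct trials (n=9): 504, 653, 636, 663, 594, 625, 570, 601, 714
Mean correct RT = 5560/9 = 617.7778 ms
Proportion correct = 9/12
IES = 617.7778 / (9/12) = 823.704 ms

823.7 ms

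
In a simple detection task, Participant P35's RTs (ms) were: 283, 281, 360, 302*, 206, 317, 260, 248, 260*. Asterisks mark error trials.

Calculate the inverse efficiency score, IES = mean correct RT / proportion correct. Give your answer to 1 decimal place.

Correct trials (n=7): 283, 281, 360, 206, 317, 260, 248
Mean correct RT = 1955/7 = 279.2857 ms
Proportion correct = 7/9
IES = 279.2857 / (7/9) = 359.082 ms

359.1 ms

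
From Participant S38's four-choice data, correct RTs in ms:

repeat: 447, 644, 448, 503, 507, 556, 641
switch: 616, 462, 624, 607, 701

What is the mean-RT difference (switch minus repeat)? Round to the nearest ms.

67 ms

M(repeat) = 3746/7 = 535.143
M(switch) = 3010/5 = 602.000
Difference = 602.000 − 535.143 = 66.857 ms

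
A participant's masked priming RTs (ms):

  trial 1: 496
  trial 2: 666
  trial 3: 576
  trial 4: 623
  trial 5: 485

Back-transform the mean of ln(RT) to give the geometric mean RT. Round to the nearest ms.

ln(RT): 6.2066, 6.5013, 6.3561, 6.4345, 6.1841
Mean ln(RT) = 31.6827/5 = 6.33653
Geometric mean = exp(6.33653) = 564.84 ms

565 ms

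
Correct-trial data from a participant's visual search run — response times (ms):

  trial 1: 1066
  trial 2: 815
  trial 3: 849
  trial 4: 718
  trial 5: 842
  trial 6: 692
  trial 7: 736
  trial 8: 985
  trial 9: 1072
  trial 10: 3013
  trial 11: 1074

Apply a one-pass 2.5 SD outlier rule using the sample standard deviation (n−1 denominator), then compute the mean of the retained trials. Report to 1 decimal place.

n = 11, ΣRT = 11862, M = 1078.364
Σ(x−M)² = 4325934.55; s = √(4325934.55/10) = 657.718
Cutoffs: 1078.364 ± 2.5·657.718 → [-565.9, 2722.7]
Outside: 3013 → excluded.
Retained (n=10): Σ = 8849, mean = 8849/10 = 884.900

884.9 ms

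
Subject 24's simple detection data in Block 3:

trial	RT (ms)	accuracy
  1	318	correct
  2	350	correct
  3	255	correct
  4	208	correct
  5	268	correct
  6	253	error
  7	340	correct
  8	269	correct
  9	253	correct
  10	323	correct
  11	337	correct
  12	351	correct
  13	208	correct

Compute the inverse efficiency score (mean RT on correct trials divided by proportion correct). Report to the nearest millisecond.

314 ms

Correct trials (n=12): 318, 350, 255, 208, 268, 340, 269, 253, 323, 337, 351, 208
Mean correct RT = 3480/12 = 290.0000 ms
Proportion correct = 12/13
IES = 290.0000 / (12/13) = 314.167 ms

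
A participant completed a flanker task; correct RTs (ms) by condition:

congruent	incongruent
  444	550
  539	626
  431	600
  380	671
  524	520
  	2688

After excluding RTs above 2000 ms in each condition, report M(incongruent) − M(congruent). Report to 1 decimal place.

129.8 ms

incongruent: exclude 2688
M(congruent) = 2318/5 = 463.600
M(incongruent) = 2967/5 = 593.400
Difference = 593.400 − 463.600 = 129.800 ms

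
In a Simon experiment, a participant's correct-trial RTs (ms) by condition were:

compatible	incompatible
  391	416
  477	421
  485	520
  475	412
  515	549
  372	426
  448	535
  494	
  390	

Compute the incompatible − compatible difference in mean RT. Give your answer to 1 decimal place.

M(compatible) = 4047/9 = 449.667
M(incompatible) = 3279/7 = 468.429
Difference = 468.429 − 449.667 = 18.762 ms

18.8 ms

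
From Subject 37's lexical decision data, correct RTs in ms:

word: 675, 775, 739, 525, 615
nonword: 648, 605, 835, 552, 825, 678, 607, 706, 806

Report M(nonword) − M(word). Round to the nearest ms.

30 ms

M(word) = 3329/5 = 665.800
M(nonword) = 6262/9 = 695.778
Difference = 695.778 − 665.800 = 29.978 ms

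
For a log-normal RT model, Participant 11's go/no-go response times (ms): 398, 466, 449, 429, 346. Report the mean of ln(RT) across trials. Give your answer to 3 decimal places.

6.029

ln(RT): 5.9865, 6.1442, 6.1070, 6.0615, 5.8464
Σ ln(RT) = 30.1456
Mean = 30.1456/5 = 6.02911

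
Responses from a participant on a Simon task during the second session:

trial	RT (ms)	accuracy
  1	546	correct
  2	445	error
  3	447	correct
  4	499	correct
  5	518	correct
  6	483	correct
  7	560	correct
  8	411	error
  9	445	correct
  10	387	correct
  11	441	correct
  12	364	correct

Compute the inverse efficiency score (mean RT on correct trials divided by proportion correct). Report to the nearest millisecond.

563 ms

Correct trials (n=10): 546, 447, 499, 518, 483, 560, 445, 387, 441, 364
Mean correct RT = 4690/10 = 469.0000 ms
Proportion correct = 10/12
IES = 469.0000 / (10/12) = 562.800 ms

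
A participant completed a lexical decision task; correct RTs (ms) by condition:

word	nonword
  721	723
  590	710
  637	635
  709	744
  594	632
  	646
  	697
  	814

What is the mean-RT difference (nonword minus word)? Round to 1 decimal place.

49.9 ms

M(word) = 3251/5 = 650.200
M(nonword) = 5601/8 = 700.125
Difference = 700.125 − 650.200 = 49.925 ms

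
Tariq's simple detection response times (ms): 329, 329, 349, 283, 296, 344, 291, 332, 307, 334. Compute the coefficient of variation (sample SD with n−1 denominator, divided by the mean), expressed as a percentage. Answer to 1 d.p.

7.3%

n = 10, Σ = 3194, M = 319.4000
Σ(x−M)² = 4870.400; s = √(4870.400/9) = 23.2628
CV = 23.2628 / 319.4000 = 0.07283 = 7.283%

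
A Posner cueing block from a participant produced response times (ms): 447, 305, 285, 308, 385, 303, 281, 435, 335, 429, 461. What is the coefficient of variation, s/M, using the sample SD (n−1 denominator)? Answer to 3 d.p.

n = 11, Σ = 3974, M = 361.2727
Σ(x−M)² = 50232.182; s = √(50232.182/10) = 70.8747
CV = 70.8747 / 361.2727 = 0.19618

0.196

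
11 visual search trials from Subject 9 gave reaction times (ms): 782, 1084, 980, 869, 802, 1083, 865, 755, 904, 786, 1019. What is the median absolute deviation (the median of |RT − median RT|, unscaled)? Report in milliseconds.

87 ms

Sorted: 755, 782, 786, 802, 865, 869, 904, 980, 1019, 1083, 1084 → median = 869
|x − 869|: 87, 215, 111, 0, 67, 214, 4, 114, 35, 83, 150
Sorted deviations: 0, 4, 35, 67, 83, 87, 111, 114, 150, 214, 215 → MAD = 87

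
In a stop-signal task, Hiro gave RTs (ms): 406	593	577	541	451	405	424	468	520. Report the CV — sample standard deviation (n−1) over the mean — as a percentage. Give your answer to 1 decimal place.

14.9%

n = 9, Σ = 4385, M = 487.2222
Σ(x−M)² = 42251.556; s = √(42251.556/8) = 72.6735
CV = 72.6735 / 487.2222 = 0.14916 = 14.916%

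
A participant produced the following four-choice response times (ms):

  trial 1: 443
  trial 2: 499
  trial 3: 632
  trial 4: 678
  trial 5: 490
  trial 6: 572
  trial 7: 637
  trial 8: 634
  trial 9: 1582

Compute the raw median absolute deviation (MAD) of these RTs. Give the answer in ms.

60 ms

Sorted: 443, 490, 499, 572, 632, 634, 637, 678, 1582 → median = 632
|x − 632|: 189, 133, 0, 46, 142, 60, 5, 2, 950
Sorted deviations: 0, 2, 5, 46, 60, 133, 142, 189, 950 → MAD = 60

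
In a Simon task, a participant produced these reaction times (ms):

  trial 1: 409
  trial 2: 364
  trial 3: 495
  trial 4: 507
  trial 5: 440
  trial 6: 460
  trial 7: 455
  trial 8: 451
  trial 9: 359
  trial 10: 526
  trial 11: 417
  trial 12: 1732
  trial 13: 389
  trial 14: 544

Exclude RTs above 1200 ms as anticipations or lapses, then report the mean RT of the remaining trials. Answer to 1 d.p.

447.4 ms

Excluded: 1732
Retained (n=13): Σ = 5816
Mean = 5816/13 = 447.3846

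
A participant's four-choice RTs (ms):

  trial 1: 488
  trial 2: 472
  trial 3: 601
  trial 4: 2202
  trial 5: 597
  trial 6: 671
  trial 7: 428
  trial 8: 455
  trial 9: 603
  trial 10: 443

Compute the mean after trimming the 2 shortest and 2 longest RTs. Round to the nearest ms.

Sorted: 428, 443, 455, 472, 488, 597, 601, 603, 671, 2202
Drop lowest 2 (428, 443) and highest 2 (671, 2202)
Remaining (n=6): Σ = 3216, mean = 3216/6 = 536.000

536 ms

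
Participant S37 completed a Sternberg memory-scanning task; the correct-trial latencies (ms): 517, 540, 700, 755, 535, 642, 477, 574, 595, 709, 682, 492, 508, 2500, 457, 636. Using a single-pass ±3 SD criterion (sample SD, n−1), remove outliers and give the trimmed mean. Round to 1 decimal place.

n = 16, ΣRT = 11319, M = 707.438
Σ(x−M)² = 3552125.94; s = √(3552125.94/15) = 486.630
Cutoffs: 707.438 ± 3·486.630 → [-752.5, 2167.3]
Outside: 2500 → excluded.
Retained (n=15): Σ = 8819, mean = 8819/15 = 587.933

587.9 ms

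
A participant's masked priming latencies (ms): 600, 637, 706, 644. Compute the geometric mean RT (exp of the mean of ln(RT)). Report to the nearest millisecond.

646 ms

ln(RT): 6.3969, 6.4568, 6.5596, 6.4677
Mean ln(RT) = 25.8810/4 = 6.47025
Geometric mean = exp(6.47025) = 645.65 ms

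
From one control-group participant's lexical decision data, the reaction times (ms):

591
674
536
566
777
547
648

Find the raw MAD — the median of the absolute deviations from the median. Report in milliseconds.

Sorted: 536, 547, 566, 591, 648, 674, 777 → median = 591
|x − 591|: 0, 83, 55, 25, 186, 44, 57
Sorted deviations: 0, 25, 44, 55, 57, 83, 186 → MAD = 55

55 ms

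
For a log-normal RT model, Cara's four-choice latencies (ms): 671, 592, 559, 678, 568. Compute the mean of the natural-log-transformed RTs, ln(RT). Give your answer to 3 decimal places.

6.416

ln(RT): 6.5088, 6.3835, 6.3261, 6.5191, 6.3421
Σ ln(RT) = 32.0797
Mean = 32.0797/5 = 6.41594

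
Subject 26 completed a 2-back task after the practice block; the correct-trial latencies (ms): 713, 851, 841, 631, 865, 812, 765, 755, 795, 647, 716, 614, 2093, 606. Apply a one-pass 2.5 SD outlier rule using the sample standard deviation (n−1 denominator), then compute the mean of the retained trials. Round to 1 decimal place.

n = 14, ΣRT = 11704, M = 836.000
Σ(x−M)² = 1804458.00; s = √(1804458.00/13) = 372.565
Cutoffs: 836.000 ± 2.5·372.565 → [-95.4, 1767.4]
Outside: 2093 → excluded.
Retained (n=13): Σ = 9611, mean = 9611/13 = 739.308

739.3 ms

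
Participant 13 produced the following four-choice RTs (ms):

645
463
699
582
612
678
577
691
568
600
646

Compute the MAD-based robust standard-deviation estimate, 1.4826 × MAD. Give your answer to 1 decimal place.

51.9 ms

Sorted: 463, 568, 577, 582, 600, 612, 645, 646, 678, 691, 699 → median = 612
|x − 612| sorted: 0, 12, 30, 33, 34, 35, 44, 66, 79, 87, 149 → MAD = 35
Robust SD ≈ 1.4826 × 35 = 51.891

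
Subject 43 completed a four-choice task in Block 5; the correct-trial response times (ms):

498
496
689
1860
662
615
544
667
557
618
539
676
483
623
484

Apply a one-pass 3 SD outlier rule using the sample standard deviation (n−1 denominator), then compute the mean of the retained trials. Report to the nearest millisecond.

582 ms

n = 15, ΣRT = 10011, M = 667.400
Σ(x−M)² = 1599637.60; s = √(1599637.60/14) = 338.023
Cutoffs: 667.400 ± 3·338.023 → [-346.7, 1681.5]
Outside: 1860 → excluded.
Retained (n=14): Σ = 8151, mean = 8151/14 = 582.214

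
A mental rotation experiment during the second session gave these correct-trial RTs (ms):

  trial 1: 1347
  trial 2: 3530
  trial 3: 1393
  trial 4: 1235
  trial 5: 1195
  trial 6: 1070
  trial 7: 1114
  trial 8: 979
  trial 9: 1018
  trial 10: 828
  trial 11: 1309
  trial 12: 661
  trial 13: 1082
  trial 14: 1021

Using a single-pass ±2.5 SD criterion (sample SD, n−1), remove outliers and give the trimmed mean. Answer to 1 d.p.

n = 14, ΣRT = 17782, M = 1270.143
Σ(x−M)² = 6013139.71; s = √(6013139.71/13) = 680.110
Cutoffs: 1270.143 ± 2.5·680.110 → [-430.1, 2970.4]
Outside: 3530 → excluded.
Retained (n=13): Σ = 14252, mean = 14252/13 = 1096.308

1096.3 ms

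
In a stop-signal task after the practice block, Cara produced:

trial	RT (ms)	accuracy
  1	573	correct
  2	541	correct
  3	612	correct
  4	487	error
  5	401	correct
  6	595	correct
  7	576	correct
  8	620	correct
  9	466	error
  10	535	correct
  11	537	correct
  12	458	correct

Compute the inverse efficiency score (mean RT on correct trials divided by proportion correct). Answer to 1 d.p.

653.8 ms

Correct trials (n=10): 573, 541, 612, 401, 595, 576, 620, 535, 537, 458
Mean correct RT = 5448/10 = 544.8000 ms
Proportion correct = 10/12
IES = 544.8000 / (10/12) = 653.760 ms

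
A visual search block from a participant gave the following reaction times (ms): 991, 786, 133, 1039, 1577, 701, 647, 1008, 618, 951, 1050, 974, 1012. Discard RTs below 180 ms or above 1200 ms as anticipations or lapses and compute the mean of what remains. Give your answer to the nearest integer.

Excluded: 133, 1577
Retained (n=11): Σ = 9777
Mean = 9777/11 = 888.8182

889 ms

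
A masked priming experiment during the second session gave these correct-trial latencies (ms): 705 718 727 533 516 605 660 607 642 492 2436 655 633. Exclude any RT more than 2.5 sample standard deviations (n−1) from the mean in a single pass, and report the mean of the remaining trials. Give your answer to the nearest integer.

624 ms

n = 13, ΣRT = 9929, M = 763.769
Σ(x−M)² = 3096070.31; s = √(3096070.31/12) = 507.943
Cutoffs: 763.769 ± 2.5·507.943 → [-506.1, 2033.6]
Outside: 2436 → excluded.
Retained (n=12): Σ = 7493, mean = 7493/12 = 624.417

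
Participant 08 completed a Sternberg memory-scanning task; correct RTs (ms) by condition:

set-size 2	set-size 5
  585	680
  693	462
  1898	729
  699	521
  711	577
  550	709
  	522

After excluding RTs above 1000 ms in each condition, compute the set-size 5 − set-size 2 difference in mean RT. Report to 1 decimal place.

set-size 2: exclude 1898
M(set-size 2) = 3238/5 = 647.600
M(set-size 5) = 4200/7 = 600.000
Difference = 600.000 − 647.600 = -47.600 ms

-47.6 ms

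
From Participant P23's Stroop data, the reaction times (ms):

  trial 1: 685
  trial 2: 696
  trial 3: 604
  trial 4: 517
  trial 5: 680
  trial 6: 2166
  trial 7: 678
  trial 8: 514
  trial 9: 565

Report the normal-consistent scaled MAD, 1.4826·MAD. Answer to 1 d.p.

Sorted: 514, 517, 565, 604, 678, 680, 685, 696, 2166 → median = 678
|x − 678| sorted: 0, 2, 7, 18, 74, 113, 161, 164, 1488 → MAD = 74
Robust SD ≈ 1.4826 × 74 = 109.712

109.7 ms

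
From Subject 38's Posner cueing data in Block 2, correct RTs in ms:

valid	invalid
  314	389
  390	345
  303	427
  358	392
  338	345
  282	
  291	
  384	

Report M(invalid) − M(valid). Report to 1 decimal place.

47.1 ms

M(valid) = 2660/8 = 332.500
M(invalid) = 1898/5 = 379.600
Difference = 379.600 − 332.500 = 47.100 ms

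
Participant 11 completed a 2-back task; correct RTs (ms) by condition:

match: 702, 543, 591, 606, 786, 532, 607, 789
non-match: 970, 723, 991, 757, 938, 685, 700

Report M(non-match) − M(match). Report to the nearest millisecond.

M(match) = 5156/8 = 644.500
M(non-match) = 5764/7 = 823.429
Difference = 823.429 − 644.500 = 178.929 ms

179 ms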